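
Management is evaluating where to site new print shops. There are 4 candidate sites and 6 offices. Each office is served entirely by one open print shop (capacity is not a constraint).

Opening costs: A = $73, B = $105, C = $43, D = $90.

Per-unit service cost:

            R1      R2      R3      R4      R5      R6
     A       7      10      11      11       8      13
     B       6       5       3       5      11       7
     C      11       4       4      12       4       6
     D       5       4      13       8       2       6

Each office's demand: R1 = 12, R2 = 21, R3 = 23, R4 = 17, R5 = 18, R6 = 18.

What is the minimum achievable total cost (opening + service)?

Minimum total cost: 637

For any fixed open set, each office goes to its cheapest open site; total = fixed + service.
{B, D}: R1→D 5·12=60, R2→D 4·21=84, R3→B 3·23=69, R4→B 5·17=85, R5→D 2·18=36, R6→D 6·18=108. Service 442; fixed 195; total 637.
{B, C}: service 490 + fixed 148 = 638
{C, D}: service 516 + fixed 133 = 649
{A, B, C, D}: service 442 + fixed 311 = 753
No other subset beats 637.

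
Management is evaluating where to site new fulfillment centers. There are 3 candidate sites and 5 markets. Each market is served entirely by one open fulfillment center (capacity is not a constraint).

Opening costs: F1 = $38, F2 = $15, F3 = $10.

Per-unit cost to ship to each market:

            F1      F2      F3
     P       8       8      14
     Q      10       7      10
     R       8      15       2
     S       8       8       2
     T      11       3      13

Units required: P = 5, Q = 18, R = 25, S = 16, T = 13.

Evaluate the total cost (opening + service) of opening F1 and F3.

Each market is assigned to its cheapest site among the open ones.
{F1, F3}: P→F1 8·5=40, Q→F1 10·18=180, R→F3 2·25=50, S→F3 2·16=32, T→F1 11·13=143. Service 445; fixed 48; total 493.

Total cost: 493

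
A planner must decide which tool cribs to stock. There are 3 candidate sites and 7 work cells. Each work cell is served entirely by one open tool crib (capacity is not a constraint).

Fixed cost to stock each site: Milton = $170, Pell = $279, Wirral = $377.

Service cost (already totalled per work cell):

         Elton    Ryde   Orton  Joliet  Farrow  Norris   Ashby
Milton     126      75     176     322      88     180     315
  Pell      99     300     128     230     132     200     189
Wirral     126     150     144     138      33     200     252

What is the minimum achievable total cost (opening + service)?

For any fixed open set, each work cell goes to its cheapest open site; total = fixed + service.
{Wirral}: Elton→Wirral 126, Ryde→Wirral 150, Orton→Wirral 144, Joliet→Wirral 138, Farrow→Wirral 33, Norris→Wirral 200, Ashby→Wirral 252. Service 1043; fixed 377; total 1420.
{Milton, Pell}: Elton→Pell 99, Ryde→Milton 75, Orton→Pell 128, Joliet→Pell 230, Farrow→Milton 88, Norris→Milton 180, Ashby→Pell 189. Service 989; fixed 449; total 1438.
{Milton}: Elton→Milton 126, Ryde→Milton 75, Orton→Milton 176, Joliet→Milton 322, Farrow→Milton 88, Norris→Milton 180, Ashby→Milton 315. Service 1282; fixed 170; total 1452.
{Milton, Pell, Wirral}: service 842 + fixed 826 = 1668
No other subset beats 1420.

Minimum total cost: 1420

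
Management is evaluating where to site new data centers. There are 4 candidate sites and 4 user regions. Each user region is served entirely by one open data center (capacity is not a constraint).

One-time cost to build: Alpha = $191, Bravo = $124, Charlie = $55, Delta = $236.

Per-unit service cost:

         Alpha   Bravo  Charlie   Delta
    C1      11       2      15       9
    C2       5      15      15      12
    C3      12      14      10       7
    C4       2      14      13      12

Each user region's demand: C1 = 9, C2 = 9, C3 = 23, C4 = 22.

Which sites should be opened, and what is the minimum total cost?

Open Alpha only; minimum total cost 655.

For any fixed open set, each user region goes to its cheapest open site; total = fixed + service.
{Alpha}: C1→Alpha 11·9=99, C2→Alpha 5·9=45, C3→Alpha 12·23=276, C4→Alpha 2·22=44. Service 464; fixed 191; total 655.
{Alpha, Charlie}: service 418 + fixed 246 = 664
{Alpha, Bravo}: service 383 + fixed 315 = 698
{Alpha, Bravo, Charlie, Delta}: service 268 + fixed 606 = 874
(All 15 nonempty subsets were checked; Alpha only is lowest.)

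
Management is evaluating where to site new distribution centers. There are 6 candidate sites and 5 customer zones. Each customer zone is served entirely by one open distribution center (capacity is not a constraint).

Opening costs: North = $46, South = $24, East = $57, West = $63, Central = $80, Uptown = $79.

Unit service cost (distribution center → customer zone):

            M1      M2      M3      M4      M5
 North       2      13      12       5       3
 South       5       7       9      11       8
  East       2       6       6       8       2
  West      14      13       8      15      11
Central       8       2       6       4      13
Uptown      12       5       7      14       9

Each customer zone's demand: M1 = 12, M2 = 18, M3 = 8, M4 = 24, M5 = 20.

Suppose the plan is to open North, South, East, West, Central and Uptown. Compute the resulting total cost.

Each customer zone is assigned to its cheapest site among the open ones.
{North, South, East, West, Central, Uptown}: M1→North 2·12=24, M2→Central 2·18=36, M3→East 6·8=48, M4→Central 4·24=96, M5→East 2·20=40. Service 244; fixed 349; total 593.

Total cost: 593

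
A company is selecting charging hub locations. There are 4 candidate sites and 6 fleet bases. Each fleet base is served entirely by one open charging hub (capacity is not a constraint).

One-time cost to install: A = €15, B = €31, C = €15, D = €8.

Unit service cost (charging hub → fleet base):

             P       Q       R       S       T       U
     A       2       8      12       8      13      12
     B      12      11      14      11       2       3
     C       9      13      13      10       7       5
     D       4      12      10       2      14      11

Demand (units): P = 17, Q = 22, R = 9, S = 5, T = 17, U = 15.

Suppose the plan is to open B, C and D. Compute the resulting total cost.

Each fleet base is assigned to its cheapest site among the open ones.
{B, C, D}: P→D 4·17=68, Q→B 11·22=242, R→D 10·9=90, S→D 2·5=10, T→B 2·17=34, U→B 3·15=45. Service 489; fixed 54; total 543.

Total cost: 543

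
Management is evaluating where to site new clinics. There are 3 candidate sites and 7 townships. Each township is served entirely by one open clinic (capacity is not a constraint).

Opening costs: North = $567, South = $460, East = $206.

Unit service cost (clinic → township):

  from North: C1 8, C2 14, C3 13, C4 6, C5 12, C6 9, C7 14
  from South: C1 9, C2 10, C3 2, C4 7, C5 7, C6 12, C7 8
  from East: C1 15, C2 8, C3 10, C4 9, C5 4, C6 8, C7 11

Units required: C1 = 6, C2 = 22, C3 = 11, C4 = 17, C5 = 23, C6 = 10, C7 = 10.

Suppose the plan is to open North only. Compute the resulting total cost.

Each township is assigned to its cheapest site among the open ones.
{North}: C1→North 8·6=48, C2→North 14·22=308, C3→North 13·11=143, C4→North 6·17=102, C5→North 12·23=276, C6→North 9·10=90, C7→North 14·10=140. Service 1107; fixed 567; total 1674.

Total cost: 1674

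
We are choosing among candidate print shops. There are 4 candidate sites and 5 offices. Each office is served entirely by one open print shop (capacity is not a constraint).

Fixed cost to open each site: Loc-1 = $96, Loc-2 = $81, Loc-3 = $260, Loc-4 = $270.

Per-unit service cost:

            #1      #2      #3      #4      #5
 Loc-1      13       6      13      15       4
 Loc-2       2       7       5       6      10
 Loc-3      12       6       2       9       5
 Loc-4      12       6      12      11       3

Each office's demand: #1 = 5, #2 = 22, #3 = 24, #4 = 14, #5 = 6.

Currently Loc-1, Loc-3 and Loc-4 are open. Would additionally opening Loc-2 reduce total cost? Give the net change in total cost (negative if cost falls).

Current service cost with {Loc-1, Loc-3, Loc-4}: 384.
Adding Loc-2: each office re-picks its cheapest; new service cost 292, saving 92.
Extra fixed cost: 81. Net change = 81 − 92 = -11.
(Totals: 1010 → 999.)

Yes — net change −11 (cost falls by 11).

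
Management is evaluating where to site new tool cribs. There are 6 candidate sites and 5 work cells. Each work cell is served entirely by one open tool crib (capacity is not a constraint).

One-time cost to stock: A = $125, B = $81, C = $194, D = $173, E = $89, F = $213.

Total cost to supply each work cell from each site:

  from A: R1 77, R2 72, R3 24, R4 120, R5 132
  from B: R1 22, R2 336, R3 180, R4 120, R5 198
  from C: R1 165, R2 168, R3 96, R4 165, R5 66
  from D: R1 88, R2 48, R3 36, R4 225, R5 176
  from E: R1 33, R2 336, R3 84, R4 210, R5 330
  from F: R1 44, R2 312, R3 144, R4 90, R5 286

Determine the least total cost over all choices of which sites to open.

Minimum total cost: 550

For any fixed open set, each work cell goes to its cheapest open site; total = fixed + service.
{A}: R1→A 77, R2→A 72, R3→A 24, R4→A 120, R5→A 132. Service 425; fixed 125; total 550.
{A, B}: service 370 + fixed 206 = 576
{A, E}: R1→E 33, R2→A 72, R3→A 24, R4→A 120, R5→A 132. Service 381; fixed 214; total 595.
{A, B, C, D, E, F}: service 250 + fixed 875 = 1125
No other subset beats 550.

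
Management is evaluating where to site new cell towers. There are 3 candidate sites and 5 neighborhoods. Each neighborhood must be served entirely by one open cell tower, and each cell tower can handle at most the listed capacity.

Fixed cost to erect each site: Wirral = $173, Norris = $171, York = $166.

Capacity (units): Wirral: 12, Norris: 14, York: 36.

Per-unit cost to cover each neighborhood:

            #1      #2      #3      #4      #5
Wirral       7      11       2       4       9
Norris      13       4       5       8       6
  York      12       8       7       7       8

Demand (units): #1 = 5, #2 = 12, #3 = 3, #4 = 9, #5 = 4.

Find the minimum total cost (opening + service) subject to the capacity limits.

Open {York}: #1→York 12·5=60, #2→York 8·12=96, #3→York 7·3=21, #4→York 7·9=63, #5→York 8·4=32.
Loads: York carries 33/36. Service 272; fixed 166; total 438.
Next best feasible plan costs 561.

Minimum total cost: 438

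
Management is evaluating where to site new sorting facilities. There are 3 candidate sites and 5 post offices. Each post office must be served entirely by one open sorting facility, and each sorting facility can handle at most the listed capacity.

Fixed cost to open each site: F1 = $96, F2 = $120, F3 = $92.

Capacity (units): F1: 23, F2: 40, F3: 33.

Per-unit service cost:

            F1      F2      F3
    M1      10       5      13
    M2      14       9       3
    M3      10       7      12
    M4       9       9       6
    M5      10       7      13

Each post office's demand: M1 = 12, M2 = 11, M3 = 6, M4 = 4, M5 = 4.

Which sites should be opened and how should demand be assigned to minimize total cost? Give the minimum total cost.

Minimum total cost: 385

Open {F2}: M1→F2 5·12=60, M2→F2 9·11=99, M3→F2 7·6=42, M4→F2 9·4=36, M5→F2 7·4=28.
Loads: F2 carries 37/40. Service 265; fixed 120; total 385.
Next best feasible plan costs 399.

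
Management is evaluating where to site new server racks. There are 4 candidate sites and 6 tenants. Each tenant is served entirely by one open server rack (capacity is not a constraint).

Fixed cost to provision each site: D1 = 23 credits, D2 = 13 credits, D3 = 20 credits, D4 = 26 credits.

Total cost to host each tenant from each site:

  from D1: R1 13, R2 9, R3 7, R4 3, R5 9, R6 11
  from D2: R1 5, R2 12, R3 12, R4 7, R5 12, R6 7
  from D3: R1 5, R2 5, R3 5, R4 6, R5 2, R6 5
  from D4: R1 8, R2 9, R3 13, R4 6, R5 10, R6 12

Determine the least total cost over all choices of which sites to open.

For any fixed open set, each tenant goes to its cheapest open site; total = fixed + service.
{D3}: R1→D3 5, R2→D3 5, R3→D3 5, R4→D3 6, R5→D3 2, R6→D3 5. Service 28; fixed 20; total 48.
{D2, D3}: R1→D2 5, R2→D3 5, R3→D3 5, R4→D3 6, R5→D3 2, R6→D3 5. Service 28; fixed 33; total 61.
{D1, D3}: R1→D3 5, R2→D3 5, R3→D3 5, R4→D1 3, R5→D3 2, R6→D3 5. Service 25; fixed 43; total 68.
{D1, D2, D3, D4}: service 25 + fixed 82 = 107
(All 15 nonempty subsets were checked; D3 only is lowest.)

Minimum total cost: 48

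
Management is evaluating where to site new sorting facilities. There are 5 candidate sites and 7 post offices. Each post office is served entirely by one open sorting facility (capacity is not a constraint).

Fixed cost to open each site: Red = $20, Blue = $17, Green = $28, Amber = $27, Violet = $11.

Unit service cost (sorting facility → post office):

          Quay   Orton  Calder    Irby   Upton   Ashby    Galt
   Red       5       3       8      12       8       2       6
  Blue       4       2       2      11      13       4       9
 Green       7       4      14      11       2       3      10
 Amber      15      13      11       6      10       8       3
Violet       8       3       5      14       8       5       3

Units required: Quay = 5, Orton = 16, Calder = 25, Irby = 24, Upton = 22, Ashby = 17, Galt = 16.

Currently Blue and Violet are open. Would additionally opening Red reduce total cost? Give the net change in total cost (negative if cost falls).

Yes — net change −14 (cost falls by 14).

Current service cost with {Blue, Violet}: 658.
Adding Red: each post office re-picks its cheapest; new service cost 624, saving 34.
Extra fixed cost: 20. Net change = 20 − 34 = -14.
(Totals: 686 → 672.)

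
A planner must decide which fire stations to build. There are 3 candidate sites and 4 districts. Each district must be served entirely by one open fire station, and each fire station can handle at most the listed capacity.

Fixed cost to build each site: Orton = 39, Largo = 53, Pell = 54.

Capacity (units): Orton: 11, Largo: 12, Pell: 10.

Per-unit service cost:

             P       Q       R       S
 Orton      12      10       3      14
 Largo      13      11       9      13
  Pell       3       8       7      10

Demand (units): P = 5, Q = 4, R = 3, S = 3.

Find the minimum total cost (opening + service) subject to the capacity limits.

Open {Orton, Pell}: P→Pell 3·5=15, Q→Orton 10·4=40, R→Orton 3·3=9, S→Pell 10·3=30.
Loads: Orton carries 7/11, Pell carries 8/10. Service 94; fixed 93; total 187.
Next best feasible plan costs 191.

Minimum total cost: 187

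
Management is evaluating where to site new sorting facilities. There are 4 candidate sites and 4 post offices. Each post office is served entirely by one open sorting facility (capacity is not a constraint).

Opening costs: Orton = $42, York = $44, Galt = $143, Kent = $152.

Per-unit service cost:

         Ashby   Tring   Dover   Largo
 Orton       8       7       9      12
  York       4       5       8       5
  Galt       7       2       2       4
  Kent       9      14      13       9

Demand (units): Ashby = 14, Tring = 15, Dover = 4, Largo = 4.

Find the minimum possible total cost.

For any fixed open set, each post office goes to its cheapest open site; total = fixed + service.
{York}: Ashby→York 4·14=56, Tring→York 5·15=75, Dover→York 8·4=32, Largo→York 5·4=20. Service 183; fixed 44; total 227.
{Orton, York}: service 183 + fixed 86 = 269
{Galt}: Ashby→Galt 7·14=98, Tring→Galt 2·15=30, Dover→Galt 2·4=8, Largo→Galt 4·4=16. Service 152; fixed 143; total 295.
{Orton, York, Galt, Kent}: Ashby→York 4·14=56, Tring→Galt 2·15=30, Dover→Galt 2·4=8, Largo→Galt 4·4=16. Service 110; fixed 381; total 491.
(All 15 nonempty subsets were checked; York only is lowest.)

Minimum total cost: 227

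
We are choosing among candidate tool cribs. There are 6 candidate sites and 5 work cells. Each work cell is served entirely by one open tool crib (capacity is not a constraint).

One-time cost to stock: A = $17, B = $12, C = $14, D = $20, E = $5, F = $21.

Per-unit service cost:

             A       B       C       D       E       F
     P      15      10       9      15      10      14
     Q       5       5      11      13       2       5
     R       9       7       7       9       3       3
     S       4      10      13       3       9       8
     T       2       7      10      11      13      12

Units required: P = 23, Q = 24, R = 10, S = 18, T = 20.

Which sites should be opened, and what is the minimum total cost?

Open A, C and E; minimum total cost 433.

For any fixed open set, each work cell goes to its cheapest open site; total = fixed + service.
{A, C, E}: P→C 9·23=207, Q→E 2·24=48, R→E 3·10=30, S→A 4·18=72, T→A 2·20=40. Service 397; fixed 36; total 433.
{A, C, D, E}: P→C 9·23=207, Q→E 2·24=48, R→E 3·10=30, S→D 3·18=54, T→A 2·20=40. Service 379; fixed 56; total 435.
{A, E}: service 420 + fixed 22 = 442
{A, B, C, D, E, F}: P→C 9·23=207, Q→E 2·24=48, R→E 3·10=30, S→D 3·18=54, T→A 2·20=40. Service 379; fixed 89; total 468.
No other subset beats 433.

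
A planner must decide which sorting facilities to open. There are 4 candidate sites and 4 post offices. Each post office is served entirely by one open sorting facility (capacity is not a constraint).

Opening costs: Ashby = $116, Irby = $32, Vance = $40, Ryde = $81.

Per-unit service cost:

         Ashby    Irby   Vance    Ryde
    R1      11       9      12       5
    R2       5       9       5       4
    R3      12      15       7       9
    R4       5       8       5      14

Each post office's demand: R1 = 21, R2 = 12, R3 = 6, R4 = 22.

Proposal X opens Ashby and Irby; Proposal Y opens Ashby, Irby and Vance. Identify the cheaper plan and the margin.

Proposal X: {Ashby, Irby}: R1→Irby 9·21=189, R2→Ashby 5·12=60, R3→Ashby 12·6=72, R4→Ashby 5·22=110. Service 431; fixed 148; total 579.
Proposal Y: {Ashby, Irby, Vance}: R1→Irby 9·21=189, R2→Ashby 5·12=60, R3→Vance 7·6=42, R4→Ashby 5·22=110. Service 401; fixed 188; total 589.
Difference: |579 − 589| = 10.

Proposal X is cheaper by 10.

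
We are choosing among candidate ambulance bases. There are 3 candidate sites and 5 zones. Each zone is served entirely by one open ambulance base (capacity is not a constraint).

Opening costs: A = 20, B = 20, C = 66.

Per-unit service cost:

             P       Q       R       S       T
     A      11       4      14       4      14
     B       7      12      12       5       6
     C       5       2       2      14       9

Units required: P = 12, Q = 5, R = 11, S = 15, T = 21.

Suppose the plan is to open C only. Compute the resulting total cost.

Total cost: 557

Each zone is assigned to its cheapest site among the open ones.
{C}: P→C 5·12=60, Q→C 2·5=10, R→C 2·11=22, S→C 14·15=210, T→C 9·21=189. Service 491; fixed 66; total 557.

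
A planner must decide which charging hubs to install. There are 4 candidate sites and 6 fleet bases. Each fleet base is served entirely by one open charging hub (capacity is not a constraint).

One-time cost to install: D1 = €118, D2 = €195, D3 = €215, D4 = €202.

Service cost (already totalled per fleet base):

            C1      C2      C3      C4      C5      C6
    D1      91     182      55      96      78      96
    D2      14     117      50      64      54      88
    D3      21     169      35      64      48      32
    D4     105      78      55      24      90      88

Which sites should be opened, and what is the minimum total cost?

Open D2 only; minimum total cost 582.

For any fixed open set, each fleet base goes to its cheapest open site; total = fixed + service.
{D2}: C1→D2 14, C2→D2 117, C3→D2 50, C4→D2 64, C5→D2 54, C6→D2 88. Service 387; fixed 195; total 582.
{D3}: C1→D3 21, C2→D3 169, C3→D3 35, C4→D3 64, C5→D3 48, C6→D3 32. Service 369; fixed 215; total 584.
{D4}: C1→D4 105, C2→D4 78, C3→D4 55, C4→D4 24, C5→D4 90, C6→D4 88. Service 440; fixed 202; total 642.
{D1, D2, D3, D4}: service 231 + fixed 730 = 961
No other subset beats 582.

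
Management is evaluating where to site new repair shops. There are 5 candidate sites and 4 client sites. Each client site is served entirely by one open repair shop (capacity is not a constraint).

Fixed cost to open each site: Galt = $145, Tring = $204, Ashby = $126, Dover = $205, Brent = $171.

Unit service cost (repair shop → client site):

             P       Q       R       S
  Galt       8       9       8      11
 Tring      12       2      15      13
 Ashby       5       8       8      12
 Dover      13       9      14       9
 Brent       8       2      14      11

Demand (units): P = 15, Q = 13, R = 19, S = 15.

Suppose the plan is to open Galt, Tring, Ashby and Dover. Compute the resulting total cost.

Total cost: 1068

Each client site is assigned to its cheapest site among the open ones.
{Galt, Tring, Ashby, Dover}: P→Ashby 5·15=75, Q→Tring 2·13=26, R→Galt 8·19=152, S→Dover 9·15=135. Service 388; fixed 680; total 1068.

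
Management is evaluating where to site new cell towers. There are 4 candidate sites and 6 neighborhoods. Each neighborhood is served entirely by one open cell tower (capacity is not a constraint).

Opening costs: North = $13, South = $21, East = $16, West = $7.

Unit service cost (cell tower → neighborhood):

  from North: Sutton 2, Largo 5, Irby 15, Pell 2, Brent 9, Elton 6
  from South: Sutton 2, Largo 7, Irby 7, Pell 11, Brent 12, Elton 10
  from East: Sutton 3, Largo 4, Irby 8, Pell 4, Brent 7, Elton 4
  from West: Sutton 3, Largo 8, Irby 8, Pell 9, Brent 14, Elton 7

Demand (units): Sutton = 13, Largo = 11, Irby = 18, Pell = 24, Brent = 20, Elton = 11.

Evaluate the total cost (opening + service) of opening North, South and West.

Each neighborhood is assigned to its cheapest site among the open ones.
{North, South, West}: Sutton→North 2·13=26, Largo→North 5·11=55, Irby→South 7·18=126, Pell→North 2·24=48, Brent→North 9·20=180, Elton→North 6·11=66. Service 501; fixed 41; total 542.

Total cost: 542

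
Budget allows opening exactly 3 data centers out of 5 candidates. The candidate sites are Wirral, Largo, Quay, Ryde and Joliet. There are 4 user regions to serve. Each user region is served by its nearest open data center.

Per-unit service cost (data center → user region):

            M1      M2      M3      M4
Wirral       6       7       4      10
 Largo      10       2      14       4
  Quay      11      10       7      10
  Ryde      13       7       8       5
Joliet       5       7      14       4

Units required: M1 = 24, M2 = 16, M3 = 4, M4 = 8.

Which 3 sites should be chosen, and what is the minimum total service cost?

With exactly 3 open, each user region uses its cheapest among the chosen.
{Wirral, Largo, Joliet}: M1→Joliet 5·24=120, M2→Largo 2·16=32, M3→Wirral 4·4=16, M4→Largo 4·8=32. Service cost 200.
{Largo, Quay, Joliet}: service cost 212
{Largo, Ryde, Joliet}: service cost 216
Among all 10 size-3 choices, {Wirral, Largo, Joliet} is lowest.

Choose Wirral, Largo and Joliet; total service cost 200.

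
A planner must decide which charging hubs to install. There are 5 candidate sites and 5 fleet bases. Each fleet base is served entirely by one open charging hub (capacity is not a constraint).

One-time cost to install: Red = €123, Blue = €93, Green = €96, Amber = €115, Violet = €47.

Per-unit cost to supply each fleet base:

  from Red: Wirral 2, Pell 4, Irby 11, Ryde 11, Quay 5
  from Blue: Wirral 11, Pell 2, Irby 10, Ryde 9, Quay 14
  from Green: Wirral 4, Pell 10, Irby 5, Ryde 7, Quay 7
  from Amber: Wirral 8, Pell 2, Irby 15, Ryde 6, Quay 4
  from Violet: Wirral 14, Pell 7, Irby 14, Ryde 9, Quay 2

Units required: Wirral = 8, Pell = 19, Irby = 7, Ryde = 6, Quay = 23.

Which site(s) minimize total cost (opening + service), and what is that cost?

Open Blue, Green and Violet; minimum total cost 429.

For any fixed open set, each fleet base goes to its cheapest open site; total = fixed + service.
{Blue, Green, Violet}: Wirral→Green 4·8=32, Pell→Blue 2·19=38, Irby→Green 5·7=35, Ryde→Green 7·6=42, Quay→Violet 2·23=46. Service 193; fixed 236; total 429.
{Green, Violet}: service 288 + fixed 143 = 431
{Blue, Violet}: service 296 + fixed 140 = 436
{Red, Blue, Green, Amber, Violet}: service 171 + fixed 474 = 645
No other subset beats 429.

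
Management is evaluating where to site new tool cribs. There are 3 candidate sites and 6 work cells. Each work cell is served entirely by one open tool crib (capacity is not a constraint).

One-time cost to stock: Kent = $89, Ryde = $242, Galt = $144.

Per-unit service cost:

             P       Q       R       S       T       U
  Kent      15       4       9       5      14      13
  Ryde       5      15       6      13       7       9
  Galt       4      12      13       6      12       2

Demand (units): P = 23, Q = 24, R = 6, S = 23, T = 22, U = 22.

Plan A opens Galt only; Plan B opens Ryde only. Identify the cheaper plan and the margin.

Plan A: {Galt}: P→Galt 4·23=92, Q→Galt 12·24=288, R→Galt 13·6=78, S→Galt 6·23=138, T→Galt 12·22=264, U→Galt 2·22=44. Service 904; fixed 144; total 1048.
Plan B: {Ryde}: P→Ryde 5·23=115, Q→Ryde 15·24=360, R→Ryde 6·6=36, S→Ryde 13·23=299, T→Ryde 7·22=154, U→Ryde 9·22=198. Service 1162; fixed 242; total 1404.
Difference: |1048 − 1404| = 356.

Plan A is cheaper by 356.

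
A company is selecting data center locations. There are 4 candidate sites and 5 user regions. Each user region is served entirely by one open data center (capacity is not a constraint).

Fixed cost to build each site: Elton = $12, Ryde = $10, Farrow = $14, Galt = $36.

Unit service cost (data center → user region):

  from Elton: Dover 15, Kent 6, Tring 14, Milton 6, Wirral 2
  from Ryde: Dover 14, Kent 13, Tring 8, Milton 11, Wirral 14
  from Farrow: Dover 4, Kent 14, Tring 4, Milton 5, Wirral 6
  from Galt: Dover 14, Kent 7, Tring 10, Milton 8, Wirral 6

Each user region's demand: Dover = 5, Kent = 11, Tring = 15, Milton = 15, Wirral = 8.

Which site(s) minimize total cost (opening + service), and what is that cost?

For any fixed open set, each user region goes to its cheapest open site; total = fixed + service.
{Elton, Farrow}: Dover→Farrow 4·5=20, Kent→Elton 6·11=66, Tring→Farrow 4·15=60, Milton→Farrow 5·15=75, Wirral→Elton 2·8=16. Service 237; fixed 26; total 263.
{Elton, Ryde, Farrow}: service 237 + fixed 36 = 273
{Elton, Farrow, Galt}: Dover→Farrow 4·5=20, Kent→Elton 6·11=66, Tring→Farrow 4·15=60, Milton→Farrow 5·15=75, Wirral→Elton 2·8=16. Service 237; fixed 62; total 299.
{Elton, Ryde, Farrow, Galt}: service 237 + fixed 72 = 309
No other subset beats 263.

Open Elton and Farrow; minimum total cost 263.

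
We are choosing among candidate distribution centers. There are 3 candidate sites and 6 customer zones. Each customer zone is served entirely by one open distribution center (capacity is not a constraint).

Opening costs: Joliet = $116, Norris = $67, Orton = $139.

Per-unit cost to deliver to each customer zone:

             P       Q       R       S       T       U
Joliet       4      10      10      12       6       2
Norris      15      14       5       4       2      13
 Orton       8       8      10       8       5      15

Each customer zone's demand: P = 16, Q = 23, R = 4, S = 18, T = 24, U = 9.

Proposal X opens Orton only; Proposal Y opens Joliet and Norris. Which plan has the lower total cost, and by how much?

Proposal Y is cheaper by 255.

Proposal X: {Orton}: P→Orton 8·16=128, Q→Orton 8·23=184, R→Orton 10·4=40, S→Orton 8·18=144, T→Orton 5·24=120, U→Orton 15·9=135. Service 751; fixed 139; total 890.
Proposal Y: {Joliet, Norris}: P→Joliet 4·16=64, Q→Joliet 10·23=230, R→Norris 5·4=20, S→Norris 4·18=72, T→Norris 2·24=48, U→Joliet 2·9=18. Service 452; fixed 183; total 635.
Difference: |890 − 635| = 255.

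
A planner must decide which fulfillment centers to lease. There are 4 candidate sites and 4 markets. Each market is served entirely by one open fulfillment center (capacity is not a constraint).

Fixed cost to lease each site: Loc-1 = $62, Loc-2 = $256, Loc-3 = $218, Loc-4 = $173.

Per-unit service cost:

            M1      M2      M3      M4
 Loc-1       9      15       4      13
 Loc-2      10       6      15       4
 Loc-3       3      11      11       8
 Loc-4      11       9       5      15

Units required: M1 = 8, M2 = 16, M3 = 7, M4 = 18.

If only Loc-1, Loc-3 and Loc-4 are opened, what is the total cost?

Each market is assigned to its cheapest site among the open ones.
{Loc-1, Loc-3, Loc-4}: M1→Loc-3 3·8=24, M2→Loc-4 9·16=144, M3→Loc-1 4·7=28, M4→Loc-3 8·18=144. Service 340; fixed 453; total 793.

Total cost: 793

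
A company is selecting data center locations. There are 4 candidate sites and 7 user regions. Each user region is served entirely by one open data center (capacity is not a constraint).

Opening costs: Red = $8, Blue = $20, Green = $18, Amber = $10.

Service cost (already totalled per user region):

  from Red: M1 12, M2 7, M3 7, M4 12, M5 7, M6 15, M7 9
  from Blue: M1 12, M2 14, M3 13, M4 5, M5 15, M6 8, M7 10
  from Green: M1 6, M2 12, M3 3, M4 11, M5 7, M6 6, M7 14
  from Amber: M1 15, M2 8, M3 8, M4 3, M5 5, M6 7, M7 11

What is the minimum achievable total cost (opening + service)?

For any fixed open set, each user region goes to its cheapest open site; total = fixed + service.
{Amber}: M1→Amber 15, M2→Amber 8, M3→Amber 8, M4→Amber 3, M5→Amber 5, M6→Amber 7, M7→Amber 11. Service 57; fixed 10; total 67.
{Red, Amber}: M1→Red 12, M2→Red 7, M3→Red 7, M4→Amber 3, M5→Amber 5, M6→Amber 7, M7→Red 9. Service 50; fixed 18; total 68.
{Green, Amber}: service 42 + fixed 28 = 70
{Red, Blue, Green, Amber}: service 39 + fixed 56 = 95
No other subset beats 67.

Minimum total cost: 67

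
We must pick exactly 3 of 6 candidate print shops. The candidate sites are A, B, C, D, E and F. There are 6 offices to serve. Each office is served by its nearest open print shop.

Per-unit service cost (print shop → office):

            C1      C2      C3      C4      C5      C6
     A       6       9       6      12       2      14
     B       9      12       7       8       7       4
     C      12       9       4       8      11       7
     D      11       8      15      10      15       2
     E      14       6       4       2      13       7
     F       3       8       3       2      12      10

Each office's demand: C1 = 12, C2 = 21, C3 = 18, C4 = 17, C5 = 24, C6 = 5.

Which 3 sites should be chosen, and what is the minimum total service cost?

With exactly 3 open, each office uses its cheapest among the chosen.
{A, E, F}: C1→F 3·12=36, C2→E 6·21=126, C3→F 3·18=54, C4→E 2·17=34, C5→A 2·24=48, C6→E 7·5=35. Service cost 333.
{A, D, F}: service cost 350
{A, B, F}: service cost 360
Among all 20 size-3 choices, {A, E, F} is lowest.

Choose A, E and F; total service cost 333.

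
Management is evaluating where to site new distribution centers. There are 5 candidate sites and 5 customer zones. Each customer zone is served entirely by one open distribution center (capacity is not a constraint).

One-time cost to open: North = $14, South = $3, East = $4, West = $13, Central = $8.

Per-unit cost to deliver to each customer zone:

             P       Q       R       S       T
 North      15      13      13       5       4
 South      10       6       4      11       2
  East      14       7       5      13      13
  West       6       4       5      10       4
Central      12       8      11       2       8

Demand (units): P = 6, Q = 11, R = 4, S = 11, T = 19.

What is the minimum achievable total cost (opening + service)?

For any fixed open set, each customer zone goes to its cheapest open site; total = fixed + service.
{South, West, Central}: P→West 6·6=36, Q→West 4·11=44, R→South 4·4=16, S→Central 2·11=22, T→South 2·19=38. Service 156; fixed 24; total 180.
{South, East, West, Central}: service 156 + fixed 28 = 184
{North, South, West, Central}: P→West 6·6=36, Q→West 4·11=44, R→South 4·4=16, S→Central 2·11=22, T→South 2·19=38. Service 156; fixed 38; total 194.
{North, South, East, West, Central}: service 156 + fixed 42 = 198
No other subset beats 180.

Minimum total cost: 180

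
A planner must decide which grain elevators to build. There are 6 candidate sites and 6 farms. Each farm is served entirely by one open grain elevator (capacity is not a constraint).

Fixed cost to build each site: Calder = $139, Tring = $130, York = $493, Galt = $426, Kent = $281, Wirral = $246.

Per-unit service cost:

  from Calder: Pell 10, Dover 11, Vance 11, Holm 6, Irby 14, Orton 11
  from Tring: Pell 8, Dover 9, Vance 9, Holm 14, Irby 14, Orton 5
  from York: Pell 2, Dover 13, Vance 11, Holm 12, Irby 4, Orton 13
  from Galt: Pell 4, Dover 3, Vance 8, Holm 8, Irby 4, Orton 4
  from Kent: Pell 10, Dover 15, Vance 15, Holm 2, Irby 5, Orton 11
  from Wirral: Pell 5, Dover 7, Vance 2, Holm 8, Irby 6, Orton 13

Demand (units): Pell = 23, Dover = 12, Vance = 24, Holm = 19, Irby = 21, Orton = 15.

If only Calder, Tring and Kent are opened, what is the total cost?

Total cost: 1276

Each farm is assigned to its cheapest site among the open ones.
{Calder, Tring, Kent}: Pell→Tring 8·23=184, Dover→Tring 9·12=108, Vance→Tring 9·24=216, Holm→Kent 2·19=38, Irby→Kent 5·21=105, Orton→Tring 5·15=75. Service 726; fixed 550; total 1276.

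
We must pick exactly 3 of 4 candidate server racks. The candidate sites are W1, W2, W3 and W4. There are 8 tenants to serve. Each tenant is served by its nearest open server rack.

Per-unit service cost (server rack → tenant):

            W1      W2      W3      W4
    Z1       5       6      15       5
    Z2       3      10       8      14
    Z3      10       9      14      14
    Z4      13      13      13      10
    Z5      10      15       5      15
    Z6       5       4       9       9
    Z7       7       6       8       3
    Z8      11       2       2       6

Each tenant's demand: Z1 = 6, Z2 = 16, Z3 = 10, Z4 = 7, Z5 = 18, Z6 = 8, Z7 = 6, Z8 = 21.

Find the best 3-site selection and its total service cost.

Choose W1, W3 and W4; total service cost 438.

With exactly 3 open, each tenant uses its cheapest among the chosen.
{W1, W3, W4}: Z1→W1 5·6=30, Z2→W1 3·16=48, Z3→W1 10·10=100, Z4→W4 10·7=70, Z5→W3 5·18=90, Z6→W1 5·8=40, Z7→W4 3·6=18, Z8→W3 2·21=42. Service cost 438.
{W1, W2, W3}: service cost 459
{W2, W3, W4}: service cost 500
Among all 4 size-3 choices, {W1, W3, W4} is lowest.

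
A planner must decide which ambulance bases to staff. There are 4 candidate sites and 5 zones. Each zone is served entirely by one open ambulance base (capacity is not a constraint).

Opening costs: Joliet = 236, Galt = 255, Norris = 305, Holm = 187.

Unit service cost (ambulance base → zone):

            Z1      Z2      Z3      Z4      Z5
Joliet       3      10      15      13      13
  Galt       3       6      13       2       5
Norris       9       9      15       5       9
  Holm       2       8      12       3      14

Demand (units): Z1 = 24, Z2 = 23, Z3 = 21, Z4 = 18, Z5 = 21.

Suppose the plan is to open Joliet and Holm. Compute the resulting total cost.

Each zone is assigned to its cheapest site among the open ones.
{Joliet, Holm}: Z1→Holm 2·24=48, Z2→Holm 8·23=184, Z3→Holm 12·21=252, Z4→Holm 3·18=54, Z5→Joliet 13·21=273. Service 811; fixed 423; total 1234.

Total cost: 1234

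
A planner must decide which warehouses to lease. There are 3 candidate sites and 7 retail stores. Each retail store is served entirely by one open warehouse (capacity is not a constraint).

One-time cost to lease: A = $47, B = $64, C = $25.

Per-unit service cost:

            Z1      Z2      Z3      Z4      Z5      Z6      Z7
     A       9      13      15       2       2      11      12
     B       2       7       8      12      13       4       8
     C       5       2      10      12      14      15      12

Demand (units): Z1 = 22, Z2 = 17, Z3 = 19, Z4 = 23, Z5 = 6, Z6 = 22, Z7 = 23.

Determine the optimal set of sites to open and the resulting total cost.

For any fixed open set, each retail store goes to its cheapest open site; total = fixed + service.
{A, B, C}: Z1→B 2·22=44, Z2→C 2·17=34, Z3→B 8·19=152, Z4→A 2·23=46, Z5→A 2·6=12, Z6→B 4·22=88, Z7→B 8·23=184. Service 560; fixed 136; total 696.
{A, B}: service 645 + fixed 111 = 756
{B, C}: Z1→B 2·22=44, Z2→C 2·17=34, Z3→B 8·19=152, Z4→B 12·23=276, Z5→B 13·6=78, Z6→B 4·22=88, Z7→B 8·23=184. Service 856; fixed 89; total 945.
{C}: Z1→C 5·22=110, Z2→C 2·17=34, Z3→C 10·19=190, Z4→C 12·23=276, Z5→C 14·6=84, Z6→C 15·22=330, Z7→C 12·23=276. Service 1300; fixed 25; total 1325.
No other subset beats 696.

Open A, B and C; minimum total cost 696.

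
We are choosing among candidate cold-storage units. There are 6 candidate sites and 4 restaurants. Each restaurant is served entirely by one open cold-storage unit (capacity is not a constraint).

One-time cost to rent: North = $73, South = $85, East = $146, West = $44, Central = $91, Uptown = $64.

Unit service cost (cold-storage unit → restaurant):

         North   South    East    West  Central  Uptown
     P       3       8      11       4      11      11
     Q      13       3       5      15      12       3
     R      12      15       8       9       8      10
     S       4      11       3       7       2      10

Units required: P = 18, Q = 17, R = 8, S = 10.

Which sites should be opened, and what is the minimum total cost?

Open North and Uptown; minimum total cost 362.

For any fixed open set, each restaurant goes to its cheapest open site; total = fixed + service.
{North, Uptown}: P→North 3·18=54, Q→Uptown 3·17=51, R→Uptown 10·8=80, S→North 4·10=40. Service 225; fixed 137; total 362.
{West, Uptown}: P→West 4·18=72, Q→Uptown 3·17=51, R→West 9·8=72, S→West 7·10=70. Service 265; fixed 108; total 373.
{South, West}: service 265 + fixed 129 = 394
{North, South, East, West, Central, Uptown}: service 189 + fixed 503 = 692
No other subset beats 362.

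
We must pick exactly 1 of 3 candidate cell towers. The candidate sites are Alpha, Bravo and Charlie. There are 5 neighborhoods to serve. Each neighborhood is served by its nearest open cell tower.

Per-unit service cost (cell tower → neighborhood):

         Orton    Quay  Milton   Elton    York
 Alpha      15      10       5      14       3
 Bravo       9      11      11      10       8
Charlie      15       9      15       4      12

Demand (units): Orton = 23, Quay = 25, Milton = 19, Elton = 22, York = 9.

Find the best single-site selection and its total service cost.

Choose Bravo only; total service cost 983.

With exactly 1 open, each neighborhood uses its cheapest among the chosen.
{Bravo}: Orton→Bravo 9·23=207, Quay→Bravo 11·25=275, Milton→Bravo 11·19=209, Elton→Bravo 10·22=220, York→Bravo 8·9=72. Service cost 983.
{Alpha}: service cost 1025
{Charlie}: service cost 1051
Among all 3 size-1 choices, {Bravo} is lowest.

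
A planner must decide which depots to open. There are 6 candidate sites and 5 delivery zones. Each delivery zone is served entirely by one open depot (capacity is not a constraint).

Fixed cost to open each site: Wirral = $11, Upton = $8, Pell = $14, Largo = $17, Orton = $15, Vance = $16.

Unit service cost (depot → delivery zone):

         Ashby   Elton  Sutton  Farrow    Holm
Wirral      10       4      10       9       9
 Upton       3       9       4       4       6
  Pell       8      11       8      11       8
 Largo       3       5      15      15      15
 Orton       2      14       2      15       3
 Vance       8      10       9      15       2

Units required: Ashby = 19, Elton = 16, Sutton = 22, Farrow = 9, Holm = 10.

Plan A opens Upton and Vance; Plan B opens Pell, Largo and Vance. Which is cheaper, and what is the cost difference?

Plan A is cheaper by 110.

Plan A: {Upton, Vance}: Ashby→Upton 3·19=57, Elton→Upton 9·16=144, Sutton→Upton 4·22=88, Farrow→Upton 4·9=36, Holm→Vance 2·10=20. Service 345; fixed 24; total 369.
Plan B: {Pell, Largo, Vance}: Ashby→Largo 3·19=57, Elton→Largo 5·16=80, Sutton→Pell 8·22=176, Farrow→Pell 11·9=99, Holm→Vance 2·10=20. Service 432; fixed 47; total 479.
Difference: |369 − 479| = 110.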